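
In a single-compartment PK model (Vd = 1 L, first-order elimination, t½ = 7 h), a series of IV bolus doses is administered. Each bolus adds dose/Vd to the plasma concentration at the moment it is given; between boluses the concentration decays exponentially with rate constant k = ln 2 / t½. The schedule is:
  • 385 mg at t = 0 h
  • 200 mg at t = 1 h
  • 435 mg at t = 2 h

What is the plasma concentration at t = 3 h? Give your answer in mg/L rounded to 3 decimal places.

k = ln 2 / 7 = 0.09902 per h
Dose 1 (385 mg at t=0 h): 385·exp(−0.09902·3) = 286.054 mg/L
Dose 2 (200 mg at t=1 h): 200·exp(−0.09902·2) = 164.067 mg/L
Dose 3 (435 mg at t=2 h): 435·exp(−0.09902·1) = 393.990 mg/L
C(3) = 286.054 + 164.067 + 393.990 = 844.111 mg/L

844.111 mg/L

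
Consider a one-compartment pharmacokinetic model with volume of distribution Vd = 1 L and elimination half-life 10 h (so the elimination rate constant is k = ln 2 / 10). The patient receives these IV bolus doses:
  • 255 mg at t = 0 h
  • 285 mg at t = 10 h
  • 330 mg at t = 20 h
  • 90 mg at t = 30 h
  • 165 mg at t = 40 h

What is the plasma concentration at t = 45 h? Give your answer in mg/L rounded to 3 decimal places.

k = ln 2 / 10 = 0.06931 per h
Dose 1 (255 mg at t=0 h): 255·exp(−0.06931·45) = 11.270 mg/L
Dose 2 (285 mg at t=10 h): 285·exp(−0.06931·35) = 25.191 mg/L
Dose 3 (330 mg at t=20 h): 330·exp(−0.06931·25) = 58.336 mg/L
Dose 4 (90 mg at t=30 h): 90·exp(−0.06931·15) = 31.820 mg/L
Dose 5 (165 mg at t=40 h): 165·exp(−0.06931·5) = 116.673 mg/L
C(45) = 11.270 + 25.191 + 58.336 + 31.820 + 116.673 = 243.289 mg/L

243.289 mg/L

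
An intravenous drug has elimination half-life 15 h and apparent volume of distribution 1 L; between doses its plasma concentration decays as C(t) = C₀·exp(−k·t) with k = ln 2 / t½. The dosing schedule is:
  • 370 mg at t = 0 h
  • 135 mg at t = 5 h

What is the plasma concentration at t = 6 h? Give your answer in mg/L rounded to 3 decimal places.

409.311 mg/L

k = ln 2 / 15 = 0.04621 per h
Dose 1 (370 mg at t=0 h): 370·exp(−0.04621·6) = 280.408 mg/L
Dose 2 (135 mg at t=5 h): 135·exp(−0.04621·1) = 128.904 mg/L
C(6) = 280.408 + 128.904 = 409.311 mg/L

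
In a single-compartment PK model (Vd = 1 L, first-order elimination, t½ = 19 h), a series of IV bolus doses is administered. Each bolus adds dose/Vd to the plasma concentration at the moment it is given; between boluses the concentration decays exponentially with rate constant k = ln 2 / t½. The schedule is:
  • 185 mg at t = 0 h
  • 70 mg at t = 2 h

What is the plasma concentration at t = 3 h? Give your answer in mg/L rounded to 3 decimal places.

233.314 mg/L

k = ln 2 / 19 = 0.03648 per h
Dose 1 (185 mg at t=0 h): 185·exp(−0.03648·3) = 165.821 mg/L
Dose 2 (70 mg at t=2 h): 70·exp(−0.03648·1) = 67.492 mg/L
C(3) = 165.821 + 67.492 = 233.314 mg/L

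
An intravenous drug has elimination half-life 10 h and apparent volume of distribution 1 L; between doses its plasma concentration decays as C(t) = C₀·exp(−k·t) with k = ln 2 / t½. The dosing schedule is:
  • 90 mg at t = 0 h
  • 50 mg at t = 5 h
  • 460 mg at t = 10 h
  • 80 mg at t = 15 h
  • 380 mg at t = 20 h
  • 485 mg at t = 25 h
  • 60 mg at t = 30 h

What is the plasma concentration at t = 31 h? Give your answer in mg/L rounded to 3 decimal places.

k = ln 2 / 10 = 0.06931 per h
Dose 1 (90 mg at t=0 h): 90·exp(−0.06931·31) = 10.497 mg/L
Dose 2 (50 mg at t=5 h): 50·exp(−0.06931·26) = 8.247 mg/L
Dose 3 (460 mg at t=10 h): 460·exp(−0.06931·21) = 107.299 mg/L
Dose 4 (80 mg at t=15 h): 80·exp(−0.06931·16) = 26.390 mg/L
Dose 5 (380 mg at t=20 h): 380·exp(−0.06931·11) = 177.276 mg/L
Dose 6 (485 mg at t=25 h): 485·exp(−0.06931·6) = 319.981 mg/L
Dose 7 (60 mg at t=30 h): 60·exp(−0.06931·1) = 55.982 mg/L
C(31) = 10.497 + 8.247 + 107.299 + 26.390 + 177.276 + 319.981 + 55.982 = 705.671 mg/L

705.671 mg/L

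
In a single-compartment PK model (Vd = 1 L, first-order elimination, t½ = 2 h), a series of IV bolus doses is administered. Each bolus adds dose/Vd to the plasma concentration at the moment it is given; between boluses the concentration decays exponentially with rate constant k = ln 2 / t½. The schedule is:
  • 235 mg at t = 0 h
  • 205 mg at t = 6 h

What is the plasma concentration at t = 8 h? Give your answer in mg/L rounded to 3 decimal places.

117.188 mg/L

k = ln 2 / 2 = 0.34657 per h
Dose 1 (235 mg at t=0 h): 235·exp(−0.34657·8) = 14.688 mg/L
Dose 2 (205 mg at t=6 h): 205·exp(−0.34657·2) = 102.500 mg/L
C(8) = 14.688 + 102.500 = 117.188 mg/L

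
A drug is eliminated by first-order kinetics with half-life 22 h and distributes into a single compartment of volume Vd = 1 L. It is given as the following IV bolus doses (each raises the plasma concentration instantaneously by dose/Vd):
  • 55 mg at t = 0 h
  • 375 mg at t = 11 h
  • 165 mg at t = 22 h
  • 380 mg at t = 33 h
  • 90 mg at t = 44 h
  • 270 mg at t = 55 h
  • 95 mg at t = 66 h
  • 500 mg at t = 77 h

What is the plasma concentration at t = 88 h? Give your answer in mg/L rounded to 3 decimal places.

643.396 mg/L

k = ln 2 / 22 = 0.03151 per h
Dose 1 (55 mg at t=0 h): 55·exp(−0.03151·88) = 3.437 mg/L
Dose 2 (375 mg at t=11 h): 375·exp(−0.03151·77) = 33.146 mg/L
Dose 3 (165 mg at t=22 h): 165·exp(−0.03151·66) = 20.625 mg/L
Dose 4 (380 mg at t=33 h): 380·exp(−0.03151·55) = 67.175 mg/L
Dose 5 (90 mg at t=44 h): 90·exp(−0.03151·44) = 22.500 mg/L
Dose 6 (270 mg at t=55 h): 270·exp(−0.03151·33) = 95.459 mg/L
Dose 7 (95 mg at t=66 h): 95·exp(−0.03151·22) = 47.500 mg/L
Dose 8 (500 mg at t=77 h): 500·exp(−0.03151·11) = 353.553 mg/L
C(88) = 3.437 + 33.146 + 20.625 + 67.175 + 22.500 + 95.459 + 47.500 + 353.553 = 643.396 mg/L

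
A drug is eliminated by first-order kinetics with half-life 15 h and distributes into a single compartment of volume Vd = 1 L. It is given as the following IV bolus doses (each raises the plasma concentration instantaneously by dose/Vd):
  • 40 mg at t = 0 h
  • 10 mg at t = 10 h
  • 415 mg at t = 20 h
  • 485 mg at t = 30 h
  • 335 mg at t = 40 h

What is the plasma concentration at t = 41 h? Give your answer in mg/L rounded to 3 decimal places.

k = ln 2 / 15 = 0.04621 per h
Dose 1 (40 mg at t=0 h): 40·exp(−0.04621·41) = 6.015 mg/L
Dose 2 (10 mg at t=10 h): 10·exp(−0.04621·31) = 2.387 mg/L
Dose 3 (415 mg at t=20 h): 415·exp(−0.04621·21) = 157.256 mg/L
Dose 4 (485 mg at t=30 h): 485·exp(−0.04621·11) = 291.734 mg/L
Dose 5 (335 mg at t=40 h): 335·exp(−0.04621·1) = 319.872 mg/L
C(41) = 6.015 + 2.387 + 157.256 + 291.734 + 319.872 = 777.263 mg/L

777.263 mg/L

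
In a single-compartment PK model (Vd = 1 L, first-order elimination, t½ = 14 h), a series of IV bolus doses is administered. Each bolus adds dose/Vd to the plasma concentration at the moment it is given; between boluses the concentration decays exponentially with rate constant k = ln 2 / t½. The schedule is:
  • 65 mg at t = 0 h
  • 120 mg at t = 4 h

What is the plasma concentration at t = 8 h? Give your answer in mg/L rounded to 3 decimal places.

142.182 mg/L

k = ln 2 / 14 = 0.04951 per h
Dose 1 (65 mg at t=0 h): 65·exp(−0.04951·8) = 43.742 mg/L
Dose 2 (120 mg at t=4 h): 120·exp(−0.04951·4) = 98.440 mg/L
C(8) = 43.742 + 98.440 = 142.182 mg/L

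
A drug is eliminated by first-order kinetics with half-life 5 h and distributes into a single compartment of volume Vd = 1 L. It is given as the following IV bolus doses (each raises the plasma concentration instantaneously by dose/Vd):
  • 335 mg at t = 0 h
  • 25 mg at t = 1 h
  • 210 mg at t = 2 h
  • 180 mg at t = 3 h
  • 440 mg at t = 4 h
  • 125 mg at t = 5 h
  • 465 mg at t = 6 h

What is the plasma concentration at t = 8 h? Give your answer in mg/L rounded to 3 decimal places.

k = ln 2 / 5 = 0.13863 per h
Dose 1 (335 mg at t=0 h): 335·exp(−0.13863·8) = 110.509 mg/L
Dose 2 (25 mg at t=1 h): 25·exp(−0.13863·7) = 9.473 mg/L
Dose 3 (210 mg at t=2 h): 210·exp(−0.13863·6) = 91.408 mg/L
Dose 4 (180 mg at t=3 h): 180·exp(−0.13863·5) = 90.000 mg/L
Dose 5 (440 mg at t=4 h): 440·exp(−0.13863·4) = 252.714 mg/L
Dose 6 (125 mg at t=5 h): 125·exp(−0.13863·3) = 82.469 mg/L
Dose 7 (465 mg at t=6 h): 465·exp(−0.13863·2) = 352.404 mg/L
C(8) = 110.509 + 9.473 + 91.408 + 90.000 + 252.714 + 82.469 + 352.404 = 988.977 mg/L

988.977 mg/L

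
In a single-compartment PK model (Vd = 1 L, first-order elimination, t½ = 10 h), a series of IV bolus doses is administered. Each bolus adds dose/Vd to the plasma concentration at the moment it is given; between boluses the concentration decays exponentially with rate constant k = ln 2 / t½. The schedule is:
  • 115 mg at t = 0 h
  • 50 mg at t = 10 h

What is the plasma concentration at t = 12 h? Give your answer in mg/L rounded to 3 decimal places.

93.584 mg/L

k = ln 2 / 10 = 0.06931 per h
Dose 1 (115 mg at t=0 h): 115·exp(−0.06931·12) = 50.057 mg/L
Dose 2 (50 mg at t=10 h): 50·exp(−0.06931·2) = 43.528 mg/L
C(12) = 50.057 + 43.528 = 93.584 mg/L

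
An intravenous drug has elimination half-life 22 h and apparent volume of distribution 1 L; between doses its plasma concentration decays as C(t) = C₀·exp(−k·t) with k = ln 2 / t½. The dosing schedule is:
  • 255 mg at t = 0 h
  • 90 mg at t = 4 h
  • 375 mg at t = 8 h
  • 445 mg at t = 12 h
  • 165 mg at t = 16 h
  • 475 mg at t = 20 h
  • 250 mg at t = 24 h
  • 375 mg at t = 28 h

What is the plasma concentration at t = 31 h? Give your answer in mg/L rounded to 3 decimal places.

1541.134 mg/L

k = ln 2 / 22 = 0.03151 per h
Dose 1 (255 mg at t=0 h): 255·exp(−0.03151·31) = 96.020 mg/L
Dose 2 (90 mg at t=4 h): 90·exp(−0.03151·27) = 38.441 mg/L
Dose 3 (375 mg at t=8 h): 375·exp(−0.03151·23) = 181.685 mg/L
Dose 4 (445 mg at t=12 h): 445·exp(−0.03151·19) = 244.557 mg/L
Dose 5 (165 mg at t=16 h): 165·exp(−0.03151·15) = 102.858 mg/L
Dose 6 (475 mg at t=20 h): 475·exp(−0.03151·11) = 335.876 mg/L
Dose 7 (250 mg at t=24 h): 250·exp(−0.03151·7) = 200.520 mg/L
Dose 8 (375 mg at t=28 h): 375·exp(−0.03151·3) = 341.179 mg/L
C(31) = 96.020 + 38.441 + 181.685 + 244.557 + 102.858 + 335.876 + 200.520 + 341.179 = 1541.134 mg/L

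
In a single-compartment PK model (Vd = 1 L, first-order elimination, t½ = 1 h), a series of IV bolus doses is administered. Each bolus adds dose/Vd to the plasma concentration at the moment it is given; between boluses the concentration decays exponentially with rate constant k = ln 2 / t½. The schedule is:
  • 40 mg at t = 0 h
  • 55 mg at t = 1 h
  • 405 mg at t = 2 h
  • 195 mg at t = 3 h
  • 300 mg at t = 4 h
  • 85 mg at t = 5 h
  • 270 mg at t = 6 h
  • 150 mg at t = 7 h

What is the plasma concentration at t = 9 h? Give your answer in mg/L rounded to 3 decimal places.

k = ln 2 / 1 = 0.69315 per h
Dose 1 (40 mg at t=0 h): 40·exp(−0.69315·9) = 0.078 mg/L
Dose 2 (55 mg at t=1 h): 55·exp(−0.69315·8) = 0.215 mg/L
Dose 3 (405 mg at t=2 h): 405·exp(−0.69315·7) = 3.164 mg/L
Dose 4 (195 mg at t=3 h): 195·exp(−0.69315·6) = 3.047 mg/L
Dose 5 (300 mg at t=4 h): 300·exp(−0.69315·5) = 9.375 mg/L
Dose 6 (85 mg at t=5 h): 85·exp(−0.69315·4) = 5.312 mg/L
Dose 7 (270 mg at t=6 h): 270·exp(−0.69315·3) = 33.750 mg/L
Dose 8 (150 mg at t=7 h): 150·exp(−0.69315·2) = 37.500 mg/L
C(9) = 0.078 + 0.215 + 3.164 + 3.047 + 9.375 + 5.312 + 33.750 + 37.500 = 92.441 mg/L

92.441 mg/L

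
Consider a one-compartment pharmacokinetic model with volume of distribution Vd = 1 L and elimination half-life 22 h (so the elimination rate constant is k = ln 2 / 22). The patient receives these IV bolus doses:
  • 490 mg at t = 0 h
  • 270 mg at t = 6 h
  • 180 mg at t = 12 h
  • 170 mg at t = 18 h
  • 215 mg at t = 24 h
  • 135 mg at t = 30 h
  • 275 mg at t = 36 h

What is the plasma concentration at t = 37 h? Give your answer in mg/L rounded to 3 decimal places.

k = ln 2 / 22 = 0.03151 per h
Dose 1 (490 mg at t=0 h): 490·exp(−0.03151·37) = 152.728 mg/L
Dose 2 (270 mg at t=6 h): 270·exp(−0.03151·31) = 101.668 mg/L
Dose 3 (180 mg at t=12 h): 180·exp(−0.03151·25) = 81.883 mg/L
Dose 4 (170 mg at t=18 h): 170·exp(−0.03151·19) = 93.426 mg/L
Dose 5 (215 mg at t=24 h): 215·exp(−0.03151·13) = 142.744 mg/L
Dose 6 (135 mg at t=30 h): 135·exp(−0.03151·7) = 108.281 mg/L
Dose 7 (275 mg at t=36 h): 275·exp(−0.03151·1) = 266.471 mg/L
C(37) = 152.728 + 101.668 + 81.883 + 93.426 + 142.744 + 108.281 + 266.471 = 947.200 mg/L

947.200 mg/L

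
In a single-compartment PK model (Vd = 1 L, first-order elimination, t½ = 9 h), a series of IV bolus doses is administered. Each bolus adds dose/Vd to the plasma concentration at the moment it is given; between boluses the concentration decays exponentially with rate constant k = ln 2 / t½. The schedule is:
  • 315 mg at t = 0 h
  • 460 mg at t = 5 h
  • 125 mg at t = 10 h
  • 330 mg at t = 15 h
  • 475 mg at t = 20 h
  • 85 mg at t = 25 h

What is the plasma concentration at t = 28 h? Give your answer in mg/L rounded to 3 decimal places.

k = ln 2 / 9 = 0.07702 per h
Dose 1 (315 mg at t=0 h): 315·exp(−0.07702·28) = 36.456 mg/L
Dose 2 (460 mg at t=5 h): 460·exp(−0.07702·23) = 78.245 mg/L
Dose 3 (125 mg at t=10 h): 125·exp(−0.07702·18) = 31.250 mg/L
Dose 4 (330 mg at t=15 h): 330·exp(−0.07702·13) = 121.253 mg/L
Dose 5 (475 mg at t=20 h): 475·exp(−0.07702·8) = 256.514 mg/L
Dose 6 (85 mg at t=25 h): 85·exp(−0.07702·3) = 67.465 mg/L
C(28) = 36.456 + 78.245 + 31.250 + 121.253 + 256.514 + 67.465 = 591.184 mg/L

591.184 mg/L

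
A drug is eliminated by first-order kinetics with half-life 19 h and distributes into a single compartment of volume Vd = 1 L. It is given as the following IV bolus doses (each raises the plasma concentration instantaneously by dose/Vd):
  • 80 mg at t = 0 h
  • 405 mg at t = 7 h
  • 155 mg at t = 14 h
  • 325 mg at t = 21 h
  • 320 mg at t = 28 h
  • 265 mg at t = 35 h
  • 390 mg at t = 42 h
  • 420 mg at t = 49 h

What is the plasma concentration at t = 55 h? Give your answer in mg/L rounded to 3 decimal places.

k = ln 2 / 19 = 0.03648 per h
Dose 1 (80 mg at t=0 h): 80·exp(−0.03648·55) = 10.757 mg/L
Dose 2 (405 mg at t=7 h): 405·exp(−0.03648·48) = 70.300 mg/L
Dose 3 (155 mg at t=14 h): 155·exp(−0.03648·41) = 34.733 mg/L
Dose 4 (325 mg at t=21 h): 325·exp(−0.03648·34) = 94.015 mg/L
Dose 5 (320 mg at t=28 h): 320·exp(−0.03648·27) = 119.501 mg/L
Dose 6 (265 mg at t=35 h): 265·exp(−0.03648·20) = 127.753 mg/L
Dose 7 (390 mg at t=42 h): 390·exp(−0.03648·13) = 242.715 mg/L
Dose 8 (420 mg at t=49 h): 420·exp(−0.03648·6) = 337.433 mg/L
C(55) = 10.757 + 70.300 + 34.733 + 94.015 + 119.501 + 127.753 + 242.715 + 337.433 = 1037.207 mg/L

1037.207 mg/L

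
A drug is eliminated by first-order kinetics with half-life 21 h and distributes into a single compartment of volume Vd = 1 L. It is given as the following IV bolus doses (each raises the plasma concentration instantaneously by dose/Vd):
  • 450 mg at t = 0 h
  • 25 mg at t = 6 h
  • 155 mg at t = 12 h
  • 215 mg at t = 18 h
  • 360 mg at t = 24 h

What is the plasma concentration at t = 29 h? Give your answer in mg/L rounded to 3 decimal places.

727.695 mg/L

k = ln 2 / 21 = 0.03301 per h
Dose 1 (450 mg at t=0 h): 450·exp(−0.03301·29) = 172.784 mg/L
Dose 2 (25 mg at t=6 h): 25·exp(−0.03301·23) = 11.701 mg/L
Dose 3 (155 mg at t=12 h): 155·exp(−0.03301·17) = 88.438 mg/L
Dose 4 (215 mg at t=18 h): 215·exp(−0.03301·11) = 149.540 mg/L
Dose 5 (360 mg at t=24 h): 360·exp(−0.03301·5) = 305.231 mg/L
C(29) = 172.784 + 11.701 + 88.438 + 149.540 + 305.231 = 727.695 mg/L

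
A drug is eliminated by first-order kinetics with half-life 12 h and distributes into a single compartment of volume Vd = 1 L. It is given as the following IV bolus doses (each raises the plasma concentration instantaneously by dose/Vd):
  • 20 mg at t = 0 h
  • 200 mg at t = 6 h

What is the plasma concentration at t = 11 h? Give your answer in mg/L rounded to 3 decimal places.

160.425 mg/L

k = ln 2 / 12 = 0.05776 per h
Dose 1 (20 mg at t=0 h): 20·exp(−0.05776·11) = 10.595 mg/L
Dose 2 (200 mg at t=6 h): 200·exp(−0.05776·5) = 149.831 mg/L
C(11) = 10.595 + 149.831 = 160.425 mg/L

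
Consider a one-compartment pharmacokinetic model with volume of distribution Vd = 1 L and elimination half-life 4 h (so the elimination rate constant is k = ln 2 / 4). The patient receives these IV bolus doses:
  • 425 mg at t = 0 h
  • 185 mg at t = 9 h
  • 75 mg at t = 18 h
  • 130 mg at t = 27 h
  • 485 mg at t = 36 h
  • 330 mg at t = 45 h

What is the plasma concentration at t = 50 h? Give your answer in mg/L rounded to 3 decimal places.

184.550 mg/L

k = ln 2 / 4 = 0.17329 per h
Dose 1 (425 mg at t=0 h): 425·exp(−0.17329·50) = 0.073 mg/L
Dose 2 (185 mg at t=9 h): 185·exp(−0.17329·41) = 0.152 mg/L
Dose 3 (75 mg at t=18 h): 75·exp(−0.17329·32) = 0.293 mg/L
Dose 4 (130 mg at t=27 h): 130·exp(−0.17329·23) = 2.416 mg/L
Dose 5 (485 mg at t=36 h): 485·exp(−0.17329·14) = 42.868 mg/L
Dose 6 (330 mg at t=45 h): 330·exp(−0.17329·5) = 138.748 mg/L
C(50) = 0.073 + 0.152 + 0.293 + 2.416 + 42.868 + 138.748 = 184.550 mg/L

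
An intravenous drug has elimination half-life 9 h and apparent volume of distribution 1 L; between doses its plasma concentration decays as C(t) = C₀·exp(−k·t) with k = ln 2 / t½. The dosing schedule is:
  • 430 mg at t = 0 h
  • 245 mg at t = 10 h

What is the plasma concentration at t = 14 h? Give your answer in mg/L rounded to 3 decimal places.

326.327 mg/L

k = ln 2 / 9 = 0.07702 per h
Dose 1 (430 mg at t=0 h): 430·exp(−0.07702·14) = 146.285 mg/L
Dose 2 (245 mg at t=10 h): 245·exp(−0.07702·4) = 180.042 mg/L
C(14) = 146.285 + 180.042 = 326.327 mg/L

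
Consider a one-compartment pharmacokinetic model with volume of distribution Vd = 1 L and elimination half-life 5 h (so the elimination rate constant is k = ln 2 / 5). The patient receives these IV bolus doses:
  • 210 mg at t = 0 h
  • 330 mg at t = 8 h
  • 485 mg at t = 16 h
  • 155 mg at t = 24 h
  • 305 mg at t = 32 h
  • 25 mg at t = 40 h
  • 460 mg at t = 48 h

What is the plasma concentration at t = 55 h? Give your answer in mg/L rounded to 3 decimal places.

k = ln 2 / 5 = 0.13863 per h
Dose 1 (210 mg at t=0 h): 210·exp(−0.13863·55) = 0.103 mg/L
Dose 2 (330 mg at t=8 h): 330·exp(−0.13863·47) = 0.488 mg/L
Dose 3 (485 mg at t=16 h): 485·exp(−0.13863·39) = 2.176 mg/L
Dose 4 (155 mg at t=24 h): 155·exp(−0.13863·31) = 2.108 mg/L
Dose 5 (305 mg at t=32 h): 305·exp(−0.13863·23) = 12.577 mg/L
Dose 6 (25 mg at t=40 h): 25·exp(−0.13863·15) = 3.125 mg/L
Dose 7 (460 mg at t=48 h): 460·exp(−0.13863·7) = 174.307 mg/L
C(55) = 0.103 + 0.488 + 2.176 + 2.108 + 12.577 + 3.125 + 174.307 = 194.885 mg/L

194.885 mg/L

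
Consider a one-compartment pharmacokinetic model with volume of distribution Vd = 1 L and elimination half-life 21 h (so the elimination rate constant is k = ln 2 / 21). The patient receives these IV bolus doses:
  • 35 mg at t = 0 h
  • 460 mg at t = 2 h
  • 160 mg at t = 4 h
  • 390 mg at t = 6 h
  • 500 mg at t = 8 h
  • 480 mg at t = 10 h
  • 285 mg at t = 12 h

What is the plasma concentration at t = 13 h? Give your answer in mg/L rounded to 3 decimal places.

k = ln 2 / 21 = 0.03301 per h
Dose 1 (35 mg at t=0 h): 35·exp(−0.03301·13) = 22.789 mg/L
Dose 2 (460 mg at t=2 h): 460·exp(−0.03301·11) = 319.945 mg/L
Dose 3 (160 mg at t=4 h): 160·exp(−0.03301·9) = 118.880 mg/L
Dose 4 (390 mg at t=6 h): 390·exp(−0.03301·7) = 309.543 mg/L
Dose 5 (500 mg at t=8 h): 500·exp(−0.03301·5) = 423.932 mg/L
Dose 6 (480 mg at t=10 h): 480·exp(−0.03301·3) = 434.747 mg/L
Dose 7 (285 mg at t=12 h): 285·exp(−0.03301·1) = 275.747 mg/L
C(13) = 22.789 + 319.945 + 118.880 + 309.543 + 423.932 + 434.747 + 275.747 = 1905.582 mg/L

1905.582 mg/L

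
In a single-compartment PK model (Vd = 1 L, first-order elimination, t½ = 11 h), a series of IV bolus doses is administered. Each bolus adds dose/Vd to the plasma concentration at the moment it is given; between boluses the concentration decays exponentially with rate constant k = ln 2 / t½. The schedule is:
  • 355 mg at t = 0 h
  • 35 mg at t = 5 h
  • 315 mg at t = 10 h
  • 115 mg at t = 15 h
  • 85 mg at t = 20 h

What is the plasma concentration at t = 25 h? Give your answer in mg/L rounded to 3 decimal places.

k = ln 2 / 11 = 0.06301 per h
Dose 1 (355 mg at t=0 h): 355·exp(−0.06301·25) = 73.463 mg/L
Dose 2 (35 mg at t=5 h): 35·exp(−0.06301·20) = 9.925 mg/L
Dose 3 (315 mg at t=10 h): 315·exp(−0.06301·15) = 122.409 mg/L
Dose 4 (115 mg at t=15 h): 115·exp(−0.06301·10) = 61.240 mg/L
Dose 5 (85 mg at t=20 h): 85·exp(−0.06301·5) = 62.028 mg/L
C(25) = 73.463 + 9.925 + 122.409 + 61.240 + 62.028 = 329.066 mg/L

329.066 mg/L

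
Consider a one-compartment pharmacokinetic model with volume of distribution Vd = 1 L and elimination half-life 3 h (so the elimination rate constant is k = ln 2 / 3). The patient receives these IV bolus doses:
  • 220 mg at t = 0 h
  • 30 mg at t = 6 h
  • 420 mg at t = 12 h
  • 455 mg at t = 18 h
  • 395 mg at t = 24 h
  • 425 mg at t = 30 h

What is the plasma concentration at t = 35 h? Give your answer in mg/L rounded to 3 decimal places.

176.100 mg/L

k = ln 2 / 3 = 0.23105 per h
Dose 1 (220 mg at t=0 h): 220·exp(−0.23105·35) = 0.068 mg/L
Dose 2 (30 mg at t=6 h): 30·exp(−0.23105·29) = 0.037 mg/L
Dose 3 (420 mg at t=12 h): 420·exp(−0.23105·23) = 2.067 mg/L
Dose 4 (455 mg at t=18 h): 455·exp(−0.23105·17) = 8.957 mg/L
Dose 5 (395 mg at t=24 h): 395·exp(−0.23105·11) = 31.104 mg/L
Dose 6 (425 mg at t=30 h): 425·exp(−0.23105·5) = 133.867 mg/L
C(35) = 0.068 + 0.037 + 2.067 + 8.957 + 31.104 + 133.867 = 176.100 mg/L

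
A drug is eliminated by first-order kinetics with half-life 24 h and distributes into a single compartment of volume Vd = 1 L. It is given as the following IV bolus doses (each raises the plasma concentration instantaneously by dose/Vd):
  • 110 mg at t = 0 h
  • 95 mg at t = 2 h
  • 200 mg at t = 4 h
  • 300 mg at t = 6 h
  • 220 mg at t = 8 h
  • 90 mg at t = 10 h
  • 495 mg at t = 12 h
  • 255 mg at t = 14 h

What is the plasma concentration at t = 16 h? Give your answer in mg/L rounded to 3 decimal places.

1430.846 mg/L

k = ln 2 / 24 = 0.02888 per h
Dose 1 (110 mg at t=0 h): 110·exp(−0.02888·16) = 69.296 mg/L
Dose 2 (95 mg at t=2 h): 95·exp(−0.02888·14) = 63.405 mg/L
Dose 3 (200 mg at t=4 h): 200·exp(−0.02888·12) = 141.421 mg/L
Dose 4 (300 mg at t=6 h): 300·exp(−0.02888·10) = 224.746 mg/L
Dose 5 (220 mg at t=8 h): 220·exp(−0.02888·8) = 174.614 mg/L
Dose 6 (90 mg at t=10 h): 90·exp(−0.02888·6) = 75.681 mg/L
Dose 7 (495 mg at t=12 h): 495·exp(−0.02888·4) = 440.995 mg/L
Dose 8 (255 mg at t=14 h): 255·exp(−0.02888·2) = 240.688 mg/L
C(16) = 69.296 + 63.405 + 141.421 + 224.746 + 174.614 + 75.681 + 440.995 + 240.688 = 1430.846 mg/L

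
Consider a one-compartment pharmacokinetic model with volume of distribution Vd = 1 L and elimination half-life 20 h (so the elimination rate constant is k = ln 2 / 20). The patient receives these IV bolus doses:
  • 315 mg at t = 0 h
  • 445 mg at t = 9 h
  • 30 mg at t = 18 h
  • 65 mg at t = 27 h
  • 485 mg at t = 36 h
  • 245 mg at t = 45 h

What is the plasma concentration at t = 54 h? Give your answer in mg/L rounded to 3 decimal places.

615.396 mg/L

k = ln 2 / 20 = 0.03466 per h
Dose 1 (315 mg at t=0 h): 315·exp(−0.03466·54) = 48.476 mg/L
Dose 2 (445 mg at t=9 h): 445·exp(−0.03466·45) = 93.550 mg/L
Dose 3 (30 mg at t=18 h): 30·exp(−0.03466·36) = 8.615 mg/L
Dose 4 (65 mg at t=27 h): 65·exp(−0.03466·27) = 25.499 mg/L
Dose 5 (485 mg at t=36 h): 485·exp(−0.03466·18) = 259.905 mg/L
Dose 6 (245 mg at t=45 h): 245·exp(−0.03466·9) = 179.350 mg/L
C(54) = 48.476 + 93.550 + 8.615 + 25.499 + 259.905 + 179.350 = 615.396 mg/L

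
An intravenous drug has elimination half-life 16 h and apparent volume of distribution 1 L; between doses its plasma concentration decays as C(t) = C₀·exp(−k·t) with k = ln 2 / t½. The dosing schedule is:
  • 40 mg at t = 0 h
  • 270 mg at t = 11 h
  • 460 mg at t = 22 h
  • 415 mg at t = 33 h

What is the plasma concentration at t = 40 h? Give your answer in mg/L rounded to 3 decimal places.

601.292 mg/L

k = ln 2 / 16 = 0.04332 per h
Dose 1 (40 mg at t=0 h): 40·exp(−0.04332·40) = 7.071 mg/L
Dose 2 (270 mg at t=11 h): 270·exp(−0.04332·29) = 76.868 mg/L
Dose 3 (460 mg at t=22 h): 460·exp(−0.04332·18) = 210.911 mg/L
Dose 4 (415 mg at t=33 h): 415·exp(−0.04332·7) = 306.441 mg/L
C(40) = 7.071 + 76.868 + 210.911 + 306.441 = 601.292 mg/L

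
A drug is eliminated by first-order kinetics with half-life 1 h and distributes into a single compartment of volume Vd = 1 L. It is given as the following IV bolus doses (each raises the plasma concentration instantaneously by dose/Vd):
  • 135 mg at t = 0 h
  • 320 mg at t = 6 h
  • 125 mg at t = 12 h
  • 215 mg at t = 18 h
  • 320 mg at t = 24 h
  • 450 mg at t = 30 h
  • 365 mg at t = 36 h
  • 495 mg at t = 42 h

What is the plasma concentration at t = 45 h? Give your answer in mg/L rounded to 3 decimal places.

k = ln 2 / 1 = 0.69315 per h
Dose 1 (135 mg at t=0 h): 135·exp(−0.69315·45) = 0.000 mg/L
Dose 2 (320 mg at t=6 h): 320·exp(−0.69315·39) = 0.000 mg/L
Dose 3 (125 mg at t=12 h): 125·exp(−0.69315·33) = 0.000 mg/L
Dose 4 (215 mg at t=18 h): 215·exp(−0.69315·27) = 0.000 mg/L
Dose 5 (320 mg at t=24 h): 320·exp(−0.69315·21) = 0.000 mg/L
Dose 6 (450 mg at t=30 h): 450·exp(−0.69315·15) = 0.014 mg/L
Dose 7 (365 mg at t=36 h): 365·exp(−0.69315·9) = 0.713 mg/L
Dose 8 (495 mg at t=42 h): 495·exp(−0.69315·3) = 61.875 mg/L
C(45) = 0.000 + 0.000 + 0.000 + 0.000 + 0.000 + 0.014 + 0.713 + 61.875 = 62.602 mg/L

62.602 mg/L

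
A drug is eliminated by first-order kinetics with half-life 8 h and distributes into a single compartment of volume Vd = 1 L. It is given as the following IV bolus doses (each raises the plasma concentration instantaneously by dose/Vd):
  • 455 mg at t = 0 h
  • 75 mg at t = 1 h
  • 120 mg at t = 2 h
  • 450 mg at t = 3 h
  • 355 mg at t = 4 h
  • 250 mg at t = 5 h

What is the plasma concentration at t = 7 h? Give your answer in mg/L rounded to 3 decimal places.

1172.661 mg/L

k = ln 2 / 8 = 0.08664 per h
Dose 1 (455 mg at t=0 h): 455·exp(−0.08664·7) = 248.091 mg/L
Dose 2 (75 mg at t=1 h): 75·exp(−0.08664·6) = 44.595 mg/L
Dose 3 (120 mg at t=2 h): 120·exp(−0.08664·5) = 77.810 mg/L
Dose 4 (450 mg at t=3 h): 450·exp(−0.08664·4) = 318.198 mg/L
Dose 5 (355 mg at t=4 h): 355·exp(−0.08664·3) = 273.742 mg/L
Dose 6 (250 mg at t=5 h): 250·exp(−0.08664·2) = 210.224 mg/L
C(7) = 248.091 + 44.595 + 77.810 + 318.198 + 273.742 + 210.224 = 1172.661 mg/L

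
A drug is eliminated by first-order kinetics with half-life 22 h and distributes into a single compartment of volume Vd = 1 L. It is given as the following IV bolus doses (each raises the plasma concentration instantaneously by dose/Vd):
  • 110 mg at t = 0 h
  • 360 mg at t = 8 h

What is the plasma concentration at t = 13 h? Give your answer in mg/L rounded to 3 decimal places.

380.561 mg/L

k = ln 2 / 22 = 0.03151 per h
Dose 1 (110 mg at t=0 h): 110·exp(−0.03151·13) = 73.032 mg/L
Dose 2 (360 mg at t=8 h): 360·exp(−0.03151·5) = 307.529 mg/L
C(13) = 73.032 + 307.529 = 380.561 mg/L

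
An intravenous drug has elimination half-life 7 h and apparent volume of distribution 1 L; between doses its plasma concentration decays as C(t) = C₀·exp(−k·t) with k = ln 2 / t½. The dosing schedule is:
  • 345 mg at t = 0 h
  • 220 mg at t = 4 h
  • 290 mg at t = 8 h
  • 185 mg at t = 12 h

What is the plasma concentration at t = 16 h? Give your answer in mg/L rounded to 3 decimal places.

k = ln 2 / 7 = 0.09902 per h
Dose 1 (345 mg at t=0 h): 345·exp(−0.09902·16) = 70.754 mg/L
Dose 2 (220 mg at t=4 h): 220·exp(−0.09902·12) = 67.046 mg/L
Dose 3 (290 mg at t=8 h): 290·exp(−0.09902·8) = 131.330 mg/L
Dose 4 (185 mg at t=12 h): 185·exp(−0.09902·4) = 124.496 mg/L
C(16) = 70.754 + 67.046 + 131.330 + 124.496 = 393.625 mg/L

393.625 mg/L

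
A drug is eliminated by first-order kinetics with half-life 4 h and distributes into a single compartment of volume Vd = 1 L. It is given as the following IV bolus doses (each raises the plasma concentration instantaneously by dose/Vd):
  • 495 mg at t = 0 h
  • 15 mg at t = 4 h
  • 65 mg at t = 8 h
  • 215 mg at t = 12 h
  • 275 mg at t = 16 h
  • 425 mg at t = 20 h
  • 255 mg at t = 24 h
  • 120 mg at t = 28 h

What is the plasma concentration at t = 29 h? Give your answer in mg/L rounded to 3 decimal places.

k = ln 2 / 4 = 0.17329 per h
Dose 1 (495 mg at t=0 h): 495·exp(−0.17329·29) = 3.252 mg/L
Dose 2 (15 mg at t=4 h): 15·exp(−0.17329·25) = 0.197 mg/L
Dose 3 (65 mg at t=8 h): 65·exp(−0.17329·21) = 1.708 mg/L
Dose 4 (215 mg at t=12 h): 215·exp(−0.17329·17) = 11.300 mg/L
Dose 5 (275 mg at t=16 h): 275·exp(−0.17329·13) = 28.906 mg/L
Dose 6 (425 mg at t=20 h): 425·exp(−0.17329·9) = 89.345 mg/L
Dose 7 (255 mg at t=24 h): 255·exp(−0.17329·5) = 107.214 mg/L
Dose 8 (120 mg at t=28 h): 120·exp(−0.17329·1) = 100.908 mg/L
C(29) = 3.252 + 0.197 + 1.708 + 11.300 + 28.906 + 89.345 + 107.214 + 100.908 = 342.830 mg/L

342.830 mg/L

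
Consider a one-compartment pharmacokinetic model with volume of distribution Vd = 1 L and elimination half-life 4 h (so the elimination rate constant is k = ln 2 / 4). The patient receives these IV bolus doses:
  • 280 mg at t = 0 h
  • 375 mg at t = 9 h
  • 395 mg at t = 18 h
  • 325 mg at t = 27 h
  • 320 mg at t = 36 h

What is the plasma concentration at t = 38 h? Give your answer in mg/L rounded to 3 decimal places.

k = ln 2 / 4 = 0.17329 per h
Dose 1 (280 mg at t=0 h): 280·exp(−0.17329·38) = 0.387 mg/L
Dose 2 (375 mg at t=9 h): 375·exp(−0.17329·29) = 2.464 mg/L
Dose 3 (395 mg at t=18 h): 395·exp(−0.17329·20) = 12.344 mg/L
Dose 4 (325 mg at t=27 h): 325·exp(−0.17329·11) = 48.312 mg/L
Dose 5 (320 mg at t=36 h): 320·exp(−0.17329·2) = 226.274 mg/L
C(38) = 0.387 + 2.464 + 12.344 + 48.312 + 226.274 = 289.780 mg/L

289.780 mg/L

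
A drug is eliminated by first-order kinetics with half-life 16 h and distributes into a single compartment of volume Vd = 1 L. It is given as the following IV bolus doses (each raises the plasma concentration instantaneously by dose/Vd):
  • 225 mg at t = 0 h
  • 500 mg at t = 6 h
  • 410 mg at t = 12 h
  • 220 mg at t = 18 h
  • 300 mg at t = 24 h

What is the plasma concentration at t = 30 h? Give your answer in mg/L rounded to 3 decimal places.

788.248 mg/L

k = ln 2 / 16 = 0.04332 per h
Dose 1 (225 mg at t=0 h): 225·exp(−0.04332·30) = 61.341 mg/L
Dose 2 (500 mg at t=6 h): 500·exp(−0.04332·24) = 176.777 mg/L
Dose 3 (410 mg at t=12 h): 410·exp(−0.04332·18) = 187.986 mg/L
Dose 4 (220 mg at t=18 h): 220·exp(−0.04332·12) = 130.813 mg/L
Dose 5 (300 mg at t=24 h): 300·exp(−0.04332·6) = 231.332 mg/L
C(30) = 61.341 + 176.777 + 187.986 + 130.813 + 231.332 = 788.248 mg/L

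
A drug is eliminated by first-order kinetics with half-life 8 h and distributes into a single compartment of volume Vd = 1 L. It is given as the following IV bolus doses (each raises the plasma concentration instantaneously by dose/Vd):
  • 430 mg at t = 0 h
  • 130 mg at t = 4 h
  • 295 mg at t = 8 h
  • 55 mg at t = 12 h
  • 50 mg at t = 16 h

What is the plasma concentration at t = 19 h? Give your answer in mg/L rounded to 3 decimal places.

k = ln 2 / 8 = 0.08664 per h
Dose 1 (430 mg at t=0 h): 430·exp(−0.08664·19) = 82.894 mg/L
Dose 2 (130 mg at t=4 h): 130·exp(−0.08664·15) = 35.442 mg/L
Dose 3 (295 mg at t=8 h): 295·exp(−0.08664·11) = 113.738 mg/L
Dose 4 (55 mg at t=12 h): 55·exp(−0.08664·7) = 29.989 mg/L
Dose 5 (50 mg at t=16 h): 50·exp(−0.08664·3) = 38.555 mg/L
C(19) = 82.894 + 35.442 + 113.738 + 29.989 + 38.555 = 300.618 mg/L

300.618 mg/L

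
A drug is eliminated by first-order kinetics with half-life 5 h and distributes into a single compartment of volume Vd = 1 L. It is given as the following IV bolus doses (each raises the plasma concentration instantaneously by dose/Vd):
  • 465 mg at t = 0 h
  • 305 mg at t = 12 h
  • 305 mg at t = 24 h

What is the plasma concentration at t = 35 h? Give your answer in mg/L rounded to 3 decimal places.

k = ln 2 / 5 = 0.13863 per h
Dose 1 (465 mg at t=0 h): 465·exp(−0.13863·35) = 3.633 mg/L
Dose 2 (305 mg at t=12 h): 305·exp(−0.13863·23) = 12.577 mg/L
Dose 3 (305 mg at t=24 h): 305·exp(−0.13863·11) = 66.379 mg/L
C(35) = 3.633 + 12.577 + 66.379 = 82.589 mg/L

82.589 mg/L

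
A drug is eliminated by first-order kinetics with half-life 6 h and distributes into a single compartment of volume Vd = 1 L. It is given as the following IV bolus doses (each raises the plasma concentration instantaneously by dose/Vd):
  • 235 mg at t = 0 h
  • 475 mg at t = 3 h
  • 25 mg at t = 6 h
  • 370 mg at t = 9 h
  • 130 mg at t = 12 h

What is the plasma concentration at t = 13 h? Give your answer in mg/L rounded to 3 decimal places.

k = ln 2 / 6 = 0.11552 per h
Dose 1 (235 mg at t=0 h): 235·exp(−0.11552·13) = 52.340 mg/L
Dose 2 (475 mg at t=3 h): 475·exp(−0.11552·10) = 149.616 mg/L
Dose 3 (25 mg at t=6 h): 25·exp(−0.11552·7) = 11.136 mg/L
Dose 4 (370 mg at t=9 h): 370·exp(−0.11552·4) = 233.085 mg/L
Dose 5 (130 mg at t=12 h): 130·exp(−0.11552·1) = 115.817 mg/L
C(13) = 52.340 + 149.616 + 11.136 + 233.085 + 115.817 = 561.994 mg/L

561.994 mg/L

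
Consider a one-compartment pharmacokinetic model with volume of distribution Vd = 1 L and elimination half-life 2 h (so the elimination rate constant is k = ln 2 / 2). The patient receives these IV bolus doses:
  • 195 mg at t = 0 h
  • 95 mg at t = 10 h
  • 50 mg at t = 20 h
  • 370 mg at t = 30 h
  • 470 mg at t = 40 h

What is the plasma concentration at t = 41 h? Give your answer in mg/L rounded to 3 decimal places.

k = ln 2 / 2 = 0.34657 per h
Dose 1 (195 mg at t=0 h): 195·exp(−0.34657·41) = 0.000 mg/L
Dose 2 (95 mg at t=10 h): 95·exp(−0.34657·31) = 0.002 mg/L
Dose 3 (50 mg at t=20 h): 50·exp(−0.34657·21) = 0.035 mg/L
Dose 4 (370 mg at t=30 h): 370·exp(−0.34657·11) = 8.176 mg/L
Dose 5 (470 mg at t=40 h): 470·exp(−0.34657·1) = 332.340 mg/L
C(41) = 0.000 + 0.002 + 0.035 + 8.176 + 332.340 = 340.553 mg/L

340.553 mg/L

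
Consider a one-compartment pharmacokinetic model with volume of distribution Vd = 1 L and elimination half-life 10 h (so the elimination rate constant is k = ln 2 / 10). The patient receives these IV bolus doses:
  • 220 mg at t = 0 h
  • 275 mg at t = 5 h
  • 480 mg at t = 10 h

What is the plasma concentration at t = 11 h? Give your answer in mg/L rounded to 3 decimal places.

731.922 mg/L

k = ln 2 / 10 = 0.06931 per h
Dose 1 (220 mg at t=0 h): 220·exp(−0.06931·11) = 102.634 mg/L
Dose 2 (275 mg at t=5 h): 275·exp(−0.06931·6) = 181.432 mg/L
Dose 3 (480 mg at t=10 h): 480·exp(−0.06931·1) = 447.856 mg/L
C(11) = 102.634 + 181.432 + 447.856 = 731.922 mg/L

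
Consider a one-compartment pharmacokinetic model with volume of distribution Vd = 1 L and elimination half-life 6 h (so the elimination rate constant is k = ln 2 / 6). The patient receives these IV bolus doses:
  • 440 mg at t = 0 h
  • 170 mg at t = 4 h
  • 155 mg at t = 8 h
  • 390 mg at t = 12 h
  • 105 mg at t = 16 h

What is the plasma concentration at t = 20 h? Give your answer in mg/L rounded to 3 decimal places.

330.094 mg/L

k = ln 2 / 6 = 0.11552 per h
Dose 1 (440 mg at t=0 h): 440·exp(−0.11552·20) = 43.654 mg/L
Dose 2 (170 mg at t=4 h): 170·exp(−0.11552·16) = 26.773 mg/L
Dose 3 (155 mg at t=8 h): 155·exp(−0.11552·12) = 38.750 mg/L
Dose 4 (390 mg at t=12 h): 390·exp(−0.11552·8) = 154.772 mg/L
Dose 5 (105 mg at t=16 h): 105·exp(−0.11552·4) = 66.146 mg/L
C(20) = 43.654 + 26.773 + 38.750 + 154.772 + 66.146 = 330.094 mg/L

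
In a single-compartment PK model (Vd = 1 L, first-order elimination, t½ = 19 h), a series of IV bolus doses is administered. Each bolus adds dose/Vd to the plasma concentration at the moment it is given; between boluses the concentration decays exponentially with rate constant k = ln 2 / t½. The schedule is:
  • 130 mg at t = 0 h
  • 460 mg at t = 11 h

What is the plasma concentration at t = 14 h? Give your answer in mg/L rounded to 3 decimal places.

490.319 mg/L

k = ln 2 / 19 = 0.03648 per h
Dose 1 (130 mg at t=0 h): 130·exp(−0.03648·14) = 78.007 mg/L
Dose 2 (460 mg at t=11 h): 460·exp(−0.03648·3) = 412.313 mg/L
C(14) = 78.007 + 412.313 = 490.319 mg/L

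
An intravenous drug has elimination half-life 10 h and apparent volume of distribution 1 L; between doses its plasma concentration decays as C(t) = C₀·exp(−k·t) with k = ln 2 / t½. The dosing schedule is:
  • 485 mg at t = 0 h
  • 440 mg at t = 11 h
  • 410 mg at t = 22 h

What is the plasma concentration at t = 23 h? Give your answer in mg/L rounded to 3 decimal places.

k = ln 2 / 10 = 0.06931 per h
Dose 1 (485 mg at t=0 h): 485·exp(−0.06931·23) = 98.486 mg/L
Dose 2 (440 mg at t=11 h): 440·exp(−0.06931·12) = 191.521 mg/L
Dose 3 (410 mg at t=22 h): 410·exp(−0.06931·1) = 382.544 mg/L
C(23) = 98.486 + 191.521 + 382.544 = 672.550 mg/L

672.550 mg/L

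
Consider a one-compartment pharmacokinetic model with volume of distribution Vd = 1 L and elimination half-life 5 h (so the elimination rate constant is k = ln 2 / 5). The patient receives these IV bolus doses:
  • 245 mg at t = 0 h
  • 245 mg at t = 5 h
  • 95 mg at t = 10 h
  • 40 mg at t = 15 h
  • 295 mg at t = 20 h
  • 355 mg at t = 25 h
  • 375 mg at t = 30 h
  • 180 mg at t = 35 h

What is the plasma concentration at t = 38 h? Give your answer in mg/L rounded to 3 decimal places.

332.738 mg/L

k = ln 2 / 5 = 0.13863 per h
Dose 1 (245 mg at t=0 h): 245·exp(−0.13863·38) = 1.263 mg/L
Dose 2 (245 mg at t=5 h): 245·exp(−0.13863·33) = 2.526 mg/L
Dose 3 (95 mg at t=10 h): 95·exp(−0.13863·28) = 1.959 mg/L
Dose 4 (40 mg at t=15 h): 40·exp(−0.13863·23) = 1.649 mg/L
Dose 5 (295 mg at t=20 h): 295·exp(−0.13863·18) = 24.328 mg/L
Dose 6 (355 mg at t=25 h): 355·exp(−0.13863·13) = 58.553 mg/L
Dose 7 (375 mg at t=30 h): 375·exp(−0.13863·8) = 123.704 mg/L
Dose 8 (180 mg at t=35 h): 180·exp(−0.13863·3) = 118.756 mg/L
C(38) = 1.263 + 2.526 + 1.959 + 1.649 + 24.328 + 58.553 + 123.704 + 118.756 = 332.738 mg/L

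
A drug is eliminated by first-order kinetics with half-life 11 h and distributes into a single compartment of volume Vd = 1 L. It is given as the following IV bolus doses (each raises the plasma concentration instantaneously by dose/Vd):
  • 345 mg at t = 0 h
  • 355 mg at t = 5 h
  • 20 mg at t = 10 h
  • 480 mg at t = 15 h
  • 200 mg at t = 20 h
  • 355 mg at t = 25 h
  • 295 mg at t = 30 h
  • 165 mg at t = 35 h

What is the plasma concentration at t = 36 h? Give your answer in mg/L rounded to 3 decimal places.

825.247 mg/L

k = ln 2 / 11 = 0.06301 per h
Dose 1 (345 mg at t=0 h): 345·exp(−0.06301·36) = 35.697 mg/L
Dose 2 (355 mg at t=5 h): 355·exp(−0.06301·31) = 50.335 mg/L
Dose 3 (20 mg at t=10 h): 20·exp(−0.06301·26) = 3.886 mg/L
Dose 4 (480 mg at t=15 h): 480·exp(−0.06301·21) = 127.805 mg/L
Dose 5 (200 mg at t=20 h): 200·exp(−0.06301·16) = 72.974 mg/L
Dose 6 (355 mg at t=25 h): 355·exp(−0.06301·11) = 177.500 mg/L
Dose 7 (295 mg at t=30 h): 295·exp(−0.06301·6) = 202.127 mg/L
Dose 8 (165 mg at t=35 h): 165·exp(−0.06301·1) = 154.924 mg/L
C(36) = 35.697 + 50.335 + 3.886 + 127.805 + 72.974 + 177.500 + 202.127 + 154.924 = 825.247 mg/L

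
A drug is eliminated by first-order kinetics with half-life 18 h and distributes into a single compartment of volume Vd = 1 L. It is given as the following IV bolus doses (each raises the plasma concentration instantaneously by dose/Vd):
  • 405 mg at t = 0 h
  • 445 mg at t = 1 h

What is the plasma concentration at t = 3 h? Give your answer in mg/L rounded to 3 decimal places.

772.828 mg/L

k = ln 2 / 18 = 0.03851 per h
Dose 1 (405 mg at t=0 h): 405·exp(−0.03851·3) = 360.814 mg/L
Dose 2 (445 mg at t=1 h): 445·exp(−0.03851·2) = 412.014 mg/L
C(3) = 360.814 + 412.014 = 772.828 mg/L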